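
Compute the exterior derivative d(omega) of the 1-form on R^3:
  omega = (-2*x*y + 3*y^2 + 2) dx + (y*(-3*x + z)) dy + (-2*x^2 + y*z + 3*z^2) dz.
d(omega) = (2*x - 9*y) dx ∧ dy + (-4*x) dx ∧ dz + (-y + z) dy ∧ dz

For a 1-form omega = sum_i f_i dx_i, the exterior derivative is
  d(omega) = sum_{i < j} (∂f_j/∂x_i - ∂f_i/∂x_j) dx_i ∧ dx_j.
  coefficient of dx ∧ dy: ∂f_2/∂x - ∂f_1/∂y = ∂(y*(-3*x + z))/∂x - ∂(-2*x*y + 3*y^2 + 2)/∂y = 2*x - 9*y
  coefficient of dx ∧ dz: ∂f_3/∂x - ∂f_1/∂z = ∂(-2*x^2 + y*z + 3*z^2)/∂x - ∂(-2*x*y + 3*y^2 + 2)/∂z = -4*x
  coefficient of dy ∧ dz: ∂f_3/∂y - ∂f_2/∂z = ∂(-2*x^2 + y*z + 3*z^2)/∂y - ∂(y*(-3*x + z))/∂z = -y + z
Assembling: d(omega) = (2*x - 9*y) dx ∧ dy + (-4*x) dx ∧ dz + (-y + z) dy ∧ dz.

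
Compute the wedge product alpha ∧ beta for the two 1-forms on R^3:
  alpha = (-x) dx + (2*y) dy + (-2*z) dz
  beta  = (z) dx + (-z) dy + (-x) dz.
alpha ∧ beta = (z*(x - 2*y)) dx ∧ dy + (x^2 + 2*z^2) dx ∧ dz + (-2*x*y - 2*z^2) dy ∧ dz

Distribute the wedge, using dx_i ∧ dx_j = -dx_j ∧ dx_i and dx_i ∧ dx_i = 0. For each pair (i, j) with i < j, the coefficient of dx_i ∧ dx_j in alpha ∧ beta is (alpha_i * beta_j - alpha_j * beta_i). Collecting: alpha ∧ beta = (z*(x - 2*y)) dx ∧ dy + (x^2 + 2*z^2) dx ∧ dz + (-2*x*y - 2*z^2) dy ∧ dz.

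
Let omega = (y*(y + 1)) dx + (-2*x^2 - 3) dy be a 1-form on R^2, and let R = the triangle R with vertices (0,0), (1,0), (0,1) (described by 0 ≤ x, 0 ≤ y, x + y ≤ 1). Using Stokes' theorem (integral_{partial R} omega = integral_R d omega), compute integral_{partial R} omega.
integral_(partial R) omega = -3/2

Stokes: integral_partial_R omega = integral_R d omega with d omega = (∂Q/∂x - ∂P/∂y) dx ∧ dy.
  ∂Q/∂x = -4*x
  ∂P/∂y = 2*y + 1
  integrand = ∂Q/∂x - ∂P/∂y = -4*x - 2*y - 1.
Integrating over R: integral_0^1 integral_0^{1-x} (-4*x - 2*y - 1) dy dx = -3/2.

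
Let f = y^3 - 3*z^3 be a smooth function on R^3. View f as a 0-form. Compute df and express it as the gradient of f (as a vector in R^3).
df = (0) dx + (3*y^2) dy + (-9*z^2) dz; grad f = (0, 3*y^2, -9*z^2)

For a 0-form f, d f = (∂f/∂x) dx + (∂f/∂y) dy + (∂f/∂z) dz. The components of the vector representation are exactly the entries of grad f in Cartesian coordinates:
  ∂f/∂x = 0
  ∂f/∂y = 3*y^2
  ∂f/∂z = -9*z^2.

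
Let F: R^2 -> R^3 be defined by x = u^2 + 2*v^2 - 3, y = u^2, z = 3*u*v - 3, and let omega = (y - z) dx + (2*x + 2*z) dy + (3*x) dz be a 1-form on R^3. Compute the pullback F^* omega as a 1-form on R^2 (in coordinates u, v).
F^* omega = (6*u^3 + 15*u^2*v + 8*u*v^2 - 18*u + 18*v^3 - 27*v) du + (9*u^3 + 4*u^2*v + 6*u*v^2 - 27*u + 12*v) dv

Using F^*(f dg) = (f ∘ F) d(g ∘ F), substitute each coordinate x_i by F_i(u, v) in f_i, and replace dx_i by d F_i = (∂F_i/∂u) du + (∂F_i/∂v) dv.
  For the x component: f_1(F) = u^2 - 3*u*v + 3; d F_1 = (2*u) du + (4*v) dv
  For the y component: f_2(F) = 2*u^2 + 6*u*v + 4*v^2 - 12; d F_2 = (2*u) du + (0) dv
  For the z component: f_3(F) = 3*u^2 + 6*v^2 - 9; d F_3 = (3*v) du + (3*u) dv
Combining and collecting du, dv coefficients:
  coeff of du: 6*u^3 + 15*u^2*v + 8*u*v^2 - 18*u + 18*v^3 - 27*v
  coeff of dv: 9*u^3 + 4*u^2*v + 6*u*v^2 - 27*u + 12*v
F^* omega = (6*u^3 + 15*u^2*v + 8*u*v^2 - 18*u + 18*v^3 - 27*v) du + (9*u^3 + 4*u^2*v + 6*u*v^2 - 27*u + 12*v) dv.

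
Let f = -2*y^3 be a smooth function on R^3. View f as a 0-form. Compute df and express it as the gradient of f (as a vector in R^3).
df = (0) dx + (-6*y^2) dy + (0) dz; grad f = (0, -6*y^2, 0)

For a 0-form f, d f = (∂f/∂x) dx + (∂f/∂y) dy + (∂f/∂z) dz. The components of the vector representation are exactly the entries of grad f in Cartesian coordinates:
  ∂f/∂x = 0
  ∂f/∂y = -6*y^2
  ∂f/∂z = 0.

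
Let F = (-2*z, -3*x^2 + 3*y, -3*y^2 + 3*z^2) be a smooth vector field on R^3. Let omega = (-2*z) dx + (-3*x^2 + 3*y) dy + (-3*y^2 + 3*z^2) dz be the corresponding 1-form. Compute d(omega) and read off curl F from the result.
d(omega) = (-6*y) dy ∧ dz + (-2) dz ∧ dx + (-6*x) dx ∧ dy; curl F = (-6*y, -2, -6*x)

d omega = sum_{i<j} (∂f_j/∂x_i - ∂f_i/∂x_j) dx_i ∧ dx_j. Under the identification (dy ∧ dz, dz ∧ dx, dx ∧ dy) ↔ (e_x, e_y, e_z), the coefficients are exactly the components of curl F. Compute:
  ∂R/∂y - ∂Q/∂z = (-6*y) - (0) = -6*y
  ∂P/∂z - ∂R/∂x = (-2) - (0) = -2
  ∂Q/∂x - ∂P/∂y = (-6*x) - (0) = -6*x.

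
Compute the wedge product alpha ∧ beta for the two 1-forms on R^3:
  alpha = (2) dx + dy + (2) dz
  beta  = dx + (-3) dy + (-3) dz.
alpha ∧ beta = (-7) dx ∧ dy + (-8) dx ∧ dz + (3) dy ∧ dz

Distribute the wedge, using dx_i ∧ dx_j = -dx_j ∧ dx_i and dx_i ∧ dx_i = 0. For each pair (i, j) with i < j, the coefficient of dx_i ∧ dx_j in alpha ∧ beta is (alpha_i * beta_j - alpha_j * beta_i). Collecting: alpha ∧ beta = (-7) dx ∧ dy + (-8) dx ∧ dz + (3) dy ∧ dz.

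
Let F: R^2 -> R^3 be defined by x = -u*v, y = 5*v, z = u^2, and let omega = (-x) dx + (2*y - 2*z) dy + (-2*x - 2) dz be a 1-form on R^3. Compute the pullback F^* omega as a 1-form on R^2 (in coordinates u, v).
F^* omega = (u*(4*u*v - v^2 - 4)) du + (-u^2*v - 10*u^2 + 50*v) dv

Using F^*(f dg) = (f ∘ F) d(g ∘ F), substitute each coordinate x_i by F_i(u, v) in f_i, and replace dx_i by d F_i = (∂F_i/∂u) du + (∂F_i/∂v) dv.
  For the x component: f_1(F) = u*v; d F_1 = (-v) du + (-u) dv
  For the y component: f_2(F) = -2*u^2 + 10*v; d F_2 = (0) du + (5) dv
  For the z component: f_3(F) = 2*u*v - 2; d F_3 = (2*u) du + (0) dv
Combining and collecting du, dv coefficients:
  coeff of du: u*(4*u*v - v^2 - 4)
  coeff of dv: -u^2*v - 10*u^2 + 50*v
F^* omega = (u*(4*u*v - v^2 - 4)) du + (-u^2*v - 10*u^2 + 50*v) dv.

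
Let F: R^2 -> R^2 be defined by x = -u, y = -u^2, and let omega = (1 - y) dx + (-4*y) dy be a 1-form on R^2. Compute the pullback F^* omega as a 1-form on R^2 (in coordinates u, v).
F^* omega = (-8*u^3 - u^2 - 1) du

Using F^*(f dg) = (f ∘ F) d(g ∘ F), substitute each coordinate x_i by F_i(u, v) in f_i, and replace dx_i by d F_i = (∂F_i/∂u) du + (∂F_i/∂v) dv.
  For the x component: f_1(F) = u^2 + 1; d F_1 = (-1) du + (0) dv
  For the y component: f_2(F) = 4*u^2; d F_2 = (-2*u) du + (0) dv
Combining and collecting du, dv coefficients:
  coeff of du: -8*u^3 - u^2 - 1
  coeff of dv: 0
F^* omega = (-8*u^3 - u^2 - 1) du.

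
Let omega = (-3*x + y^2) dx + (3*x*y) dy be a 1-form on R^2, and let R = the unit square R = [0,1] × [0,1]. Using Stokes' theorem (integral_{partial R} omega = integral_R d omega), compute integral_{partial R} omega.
integral_(partial R) omega = 1/2

Stokes: integral_partial_R omega = integral_R d omega with d omega = (∂Q/∂x - ∂P/∂y) dx ∧ dy.
  ∂Q/∂x = 3*y
  ∂P/∂y = 2*y
  integrand = ∂Q/∂x - ∂P/∂y = y.
Integrating over R: integral_0^1 integral_0^1 (y) dx dy = 1/2.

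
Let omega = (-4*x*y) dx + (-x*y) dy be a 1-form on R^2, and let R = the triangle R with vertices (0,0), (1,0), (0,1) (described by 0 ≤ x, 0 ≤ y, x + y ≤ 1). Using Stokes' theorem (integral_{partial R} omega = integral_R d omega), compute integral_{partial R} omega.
integral_(partial R) omega = 1/2

Stokes: integral_partial_R omega = integral_R d omega with d omega = (∂Q/∂x - ∂P/∂y) dx ∧ dy.
  ∂Q/∂x = -y
  ∂P/∂y = -4*x
  integrand = ∂Q/∂x - ∂P/∂y = 4*x - y.
Integrating over R: integral_0^1 integral_0^{1-x} (4*x - y) dy dx = 1/2.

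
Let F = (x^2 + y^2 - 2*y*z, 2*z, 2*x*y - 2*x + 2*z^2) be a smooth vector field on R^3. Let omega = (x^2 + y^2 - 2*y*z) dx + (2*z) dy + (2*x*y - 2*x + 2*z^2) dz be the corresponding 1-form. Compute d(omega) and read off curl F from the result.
d(omega) = (2*x - 2) dy ∧ dz + (2 - 4*y) dz ∧ dx + (-2*y + 2*z) dx ∧ dy; curl F = (2*x - 2, 2 - 4*y, -2*y + 2*z)

d omega = sum_{i<j} (∂f_j/∂x_i - ∂f_i/∂x_j) dx_i ∧ dx_j. Under the identification (dy ∧ dz, dz ∧ dx, dx ∧ dy) ↔ (e_x, e_y, e_z), the coefficients are exactly the components of curl F. Compute:
  ∂R/∂y - ∂Q/∂z = (2*x) - (2) = 2*x - 2
  ∂P/∂z - ∂R/∂x = (-2*y) - (2*y - 2) = 2 - 4*y
  ∂Q/∂x - ∂P/∂y = (0) - (2*y - 2*z) = -2*y + 2*z.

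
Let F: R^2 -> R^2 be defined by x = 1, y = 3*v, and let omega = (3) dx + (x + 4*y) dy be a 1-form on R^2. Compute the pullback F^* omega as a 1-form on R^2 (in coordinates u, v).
F^* omega = (36*v + 3) dv

Using F^*(f dg) = (f ∘ F) d(g ∘ F), substitute each coordinate x_i by F_i(u, v) in f_i, and replace dx_i by d F_i = (∂F_i/∂u) du + (∂F_i/∂v) dv.
  For the x component: f_1(F) = 3; d F_1 = (0) du + (0) dv
  For the y component: f_2(F) = 12*v + 1; d F_2 = (0) du + (3) dv
Combining and collecting du, dv coefficients:
  coeff of du: 0
  coeff of dv: 36*v + 3
F^* omega = (36*v + 3) dv.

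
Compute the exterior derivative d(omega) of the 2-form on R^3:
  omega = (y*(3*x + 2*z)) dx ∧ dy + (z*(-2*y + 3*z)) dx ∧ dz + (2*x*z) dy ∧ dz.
d(omega) = (2*y + 4*z) dx ∧ dy ∧ dz

For a 2-form omega = sum_{i<j} g_{ij} dx_i ∧ dx_j, the exterior derivative is
  d(omega) = sum_{i<j} d(g_{ij}) ∧ dx_i ∧ dx_j = sum_{i<j, k} (∂g_{ij}/∂x_k) dx_k ∧ dx_i ∧ dx_j.
Expand each term, using dx_k ∧ dx_i ∧ dx_j = sgn(permutation) dx_{(a)} ∧ dx_{(b)} ∧ dx_{(c)} with (a < b < c) sorted:
  d(y*(3*x + 2*z)) includes (∂/∂z)(y*(3*x + 2*z)) dz = (2*y) dz, which multiplied by dx ∧ dy gives (2*y) dx ∧ dy ∧ dz
  d(z*(-2*y + 3*z)) includes (∂/∂y)(z*(-2*y + 3*z)) dy = (-2*z) dy, which multiplied by dx ∧ dz gives (2*z) dx ∧ dy ∧ dz
  d(2*x*z) includes (∂/∂x)(2*x*z) dx = (2*z) dx, which multiplied by dy ∧ dz gives (2*z) dx ∧ dy ∧ dz
Collecting like 3-forms: d(omega) = (2*y + 4*z) dx ∧ dy ∧ dz.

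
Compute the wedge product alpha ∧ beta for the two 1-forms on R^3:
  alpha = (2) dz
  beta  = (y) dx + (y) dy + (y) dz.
alpha ∧ beta = (-2*y) dx ∧ dz + (-2*y) dy ∧ dz

Distribute the wedge, using dx_i ∧ dx_j = -dx_j ∧ dx_i and dx_i ∧ dx_i = 0. For each pair (i, j) with i < j, the coefficient of dx_i ∧ dx_j in alpha ∧ beta is (alpha_i * beta_j - alpha_j * beta_i). Collecting: alpha ∧ beta = (-2*y) dx ∧ dz + (-2*y) dy ∧ dz.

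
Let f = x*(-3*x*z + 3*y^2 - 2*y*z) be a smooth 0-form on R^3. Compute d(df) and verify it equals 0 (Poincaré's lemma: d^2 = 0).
d(df) = 0

Step 1: df = sum_i (∂f/∂x_i) dx_i = (-6*x*z + 3*y^2 - 2*y*z) dx + (2*x*(3*y - z)) dy + (x*(-3*x - 2*y)) dz.
Step 2: Apply d again. Using the 1-form formula, the coefficient of dx ∧ dy in d(df) is ∂^2 f/∂x ∂y - ∂^2 f/∂y ∂x = (6*y - 2*z) - (6*y - 2*z) = 0 (equality of mixed partials for smooth f).
Similarly for dx ∧ dz and dy ∧ dz — all coefficients vanish. So d(df) = 0.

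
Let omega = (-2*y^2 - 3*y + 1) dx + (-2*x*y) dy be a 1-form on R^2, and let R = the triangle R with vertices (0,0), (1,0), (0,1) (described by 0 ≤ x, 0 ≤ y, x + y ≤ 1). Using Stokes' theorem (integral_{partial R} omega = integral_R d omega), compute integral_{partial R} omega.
integral_(partial R) omega = 11/6

Stokes: integral_partial_R omega = integral_R d omega with d omega = (∂Q/∂x - ∂P/∂y) dx ∧ dy.
  ∂Q/∂x = -2*y
  ∂P/∂y = -4*y - 3
  integrand = ∂Q/∂x - ∂P/∂y = 2*y + 3.
Integrating over R: integral_0^1 integral_0^{1-x} (2*y + 3) dy dx = 11/6.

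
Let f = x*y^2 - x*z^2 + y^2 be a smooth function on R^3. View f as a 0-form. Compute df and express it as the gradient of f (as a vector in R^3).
df = (y^2 - z^2) dx + (2*y*(x + 1)) dy + (-2*x*z) dz; grad f = (y^2 - z^2, 2*y*(x + 1), -2*x*z)

For a 0-form f, d f = (∂f/∂x) dx + (∂f/∂y) dy + (∂f/∂z) dz. The components of the vector representation are exactly the entries of grad f in Cartesian coordinates:
  ∂f/∂x = y^2 - z^2
  ∂f/∂y = 2*y*(x + 1)
  ∂f/∂z = -2*x*z.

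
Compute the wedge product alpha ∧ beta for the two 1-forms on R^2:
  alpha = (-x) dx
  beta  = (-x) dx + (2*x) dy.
alpha ∧ beta = (-2*x^2) dx ∧ dy

Distribute the wedge, using dx_i ∧ dx_j = -dx_j ∧ dx_i and dx_i ∧ dx_i = 0. For each pair (i, j) with i < j, the coefficient of dx_i ∧ dx_j in alpha ∧ beta is (alpha_i * beta_j - alpha_j * beta_i). Collecting: alpha ∧ beta = (-2*x^2) dx ∧ dy.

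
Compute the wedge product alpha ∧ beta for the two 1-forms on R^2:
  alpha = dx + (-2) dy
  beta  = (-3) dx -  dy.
alpha ∧ beta = (-7) dx ∧ dy

Distribute the wedge, using dx_i ∧ dx_j = -dx_j ∧ dx_i and dx_i ∧ dx_i = 0. For each pair (i, j) with i < j, the coefficient of dx_i ∧ dx_j in alpha ∧ beta is (alpha_i * beta_j - alpha_j * beta_i). Collecting: alpha ∧ beta = (-7) dx ∧ dy.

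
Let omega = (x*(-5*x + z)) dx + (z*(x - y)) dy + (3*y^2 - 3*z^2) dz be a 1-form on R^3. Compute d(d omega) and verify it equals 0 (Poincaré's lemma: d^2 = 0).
d(d omega) = 0

Step 1: d omega = sum_{i<j} (∂f_j/∂x_i - ∂f_i/∂x_j) dx_i ∧ dx_j:
  coeff of dx ∧ dy: z
  coeff of dx ∧ dz: -x
  coeff of dy ∧ dz: -x + 7*y
Step 2: Apply d again to each 2-form coefficient. The only possible 3-form in R^3 is dx ∧ dy ∧ dz, with coefficient
  ∂(coeff of dy∧dz)/∂x - ∂(coeff of dx∧dz)/∂y + ∂(coeff of dx∧dy)/∂z
  = ∂/∂x (-x + 7*y) - ∂/∂y (-x) + ∂/∂z (z).
Each of these terms simplifies to sums of mixed partials that cancel in pairs. The result is 0 (by equality of mixed partials for smooth functions — Schwarz / Clairaut).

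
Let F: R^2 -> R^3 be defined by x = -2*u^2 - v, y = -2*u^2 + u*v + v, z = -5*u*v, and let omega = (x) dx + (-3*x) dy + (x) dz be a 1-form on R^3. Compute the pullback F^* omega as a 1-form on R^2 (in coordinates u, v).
F^* omega = (-16*u^3 + 16*u^2*v - 8*u*v + 8*v^2) du + (16*u^3 + 8*u^2 + 8*u*v + 4*v) dv

Using F^*(f dg) = (f ∘ F) d(g ∘ F), substitute each coordinate x_i by F_i(u, v) in f_i, and replace dx_i by d F_i = (∂F_i/∂u) du + (∂F_i/∂v) dv.
  For the x component: f_1(F) = -2*u^2 - v; d F_1 = (-4*u) du + (-1) dv
  For the y component: f_2(F) = 6*u^2 + 3*v; d F_2 = (-4*u + v) du + (u + 1) dv
  For the z component: f_3(F) = -2*u^2 - v; d F_3 = (-5*v) du + (-5*u) dv
Combining and collecting du, dv coefficients:
  coeff of du: -16*u^3 + 16*u^2*v - 8*u*v + 8*v^2
  coeff of dv: 16*u^3 + 8*u^2 + 8*u*v + 4*v
F^* omega = (-16*u^3 + 16*u^2*v - 8*u*v + 8*v^2) du + (16*u^3 + 8*u^2 + 8*u*v + 4*v) dv.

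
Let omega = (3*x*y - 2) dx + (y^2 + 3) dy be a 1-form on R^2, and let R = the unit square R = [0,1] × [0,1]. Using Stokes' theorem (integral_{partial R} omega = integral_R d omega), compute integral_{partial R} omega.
integral_(partial R) omega = -3/2

Stokes: integral_partial_R omega = integral_R d omega with d omega = (∂Q/∂x - ∂P/∂y) dx ∧ dy.
  ∂Q/∂x = 0
  ∂P/∂y = 3*x
  integrand = ∂Q/∂x - ∂P/∂y = -3*x.
Integrating over R: integral_0^1 integral_0^1 (-3*x) dx dy = -3/2.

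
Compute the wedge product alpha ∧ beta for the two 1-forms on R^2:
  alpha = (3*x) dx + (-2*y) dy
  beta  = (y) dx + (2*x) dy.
alpha ∧ beta = (6*x^2 + 2*y^2) dx ∧ dy

Distribute the wedge, using dx_i ∧ dx_j = -dx_j ∧ dx_i and dx_i ∧ dx_i = 0. For each pair (i, j) with i < j, the coefficient of dx_i ∧ dx_j in alpha ∧ beta is (alpha_i * beta_j - alpha_j * beta_i). Collecting: alpha ∧ beta = (6*x^2 + 2*y^2) dx ∧ dy.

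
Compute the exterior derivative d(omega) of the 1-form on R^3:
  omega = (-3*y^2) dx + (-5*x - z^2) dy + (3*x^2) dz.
d(omega) = (6*y - 5) dx ∧ dy + (6*x) dx ∧ dz + (2*z) dy ∧ dz

For a 1-form omega = sum_i f_i dx_i, the exterior derivative is
  d(omega) = sum_{i < j} (∂f_j/∂x_i - ∂f_i/∂x_j) dx_i ∧ dx_j.
  coefficient of dx ∧ dy: ∂f_2/∂x - ∂f_1/∂y = ∂(-5*x - z^2)/∂x - ∂(-3*y^2)/∂y = 6*y - 5
  coefficient of dx ∧ dz: ∂f_3/∂x - ∂f_1/∂z = ∂(3*x^2)/∂x - ∂(-3*y^2)/∂z = 6*x
  coefficient of dy ∧ dz: ∂f_3/∂y - ∂f_2/∂z = ∂(3*x^2)/∂y - ∂(-5*x - z^2)/∂z = 2*z
Assembling: d(omega) = (6*y - 5) dx ∧ dy + (6*x) dx ∧ dz + (2*z) dy ∧ dz.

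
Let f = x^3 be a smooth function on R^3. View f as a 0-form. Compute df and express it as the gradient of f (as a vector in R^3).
df = (3*x^2) dx + (0) dy + (0) dz; grad f = (3*x^2, 0, 0)

For a 0-form f, d f = (∂f/∂x) dx + (∂f/∂y) dy + (∂f/∂z) dz. The components of the vector representation are exactly the entries of grad f in Cartesian coordinates:
  ∂f/∂x = 3*x^2
  ∂f/∂y = 0
  ∂f/∂z = 0.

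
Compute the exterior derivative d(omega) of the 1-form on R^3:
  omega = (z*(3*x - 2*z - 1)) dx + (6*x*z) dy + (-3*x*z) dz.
d(omega) = (6*z) dx ∧ dy + (-3*x + z + 1) dx ∧ dz + (-6*x) dy ∧ dz

For a 1-form omega = sum_i f_i dx_i, the exterior derivative is
  d(omega) = sum_{i < j} (∂f_j/∂x_i - ∂f_i/∂x_j) dx_i ∧ dx_j.
  coefficient of dx ∧ dy: ∂f_2/∂x - ∂f_1/∂y = ∂(6*x*z)/∂x - ∂(z*(3*x - 2*z - 1))/∂y = 6*z
  coefficient of dx ∧ dz: ∂f_3/∂x - ∂f_1/∂z = ∂(-3*x*z)/∂x - ∂(z*(3*x - 2*z - 1))/∂z = -3*x + z + 1
  coefficient of dy ∧ dz: ∂f_3/∂y - ∂f_2/∂z = ∂(-3*x*z)/∂y - ∂(6*x*z)/∂z = -6*x
Assembling: d(omega) = (6*z) dx ∧ dy + (-3*x + z + 1) dx ∧ dz + (-6*x) dy ∧ dz.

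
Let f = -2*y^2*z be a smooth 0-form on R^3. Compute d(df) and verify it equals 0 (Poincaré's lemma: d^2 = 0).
d(df) = 0

Step 1: df = sum_i (∂f/∂x_i) dx_i = (0) dx + (-4*y*z) dy + (-2*y^2) dz.
Step 2: Apply d again. Using the 1-form formula, the coefficient of dx ∧ dy in d(df) is ∂^2 f/∂x ∂y - ∂^2 f/∂y ∂x = (0) - (0) = 0 (equality of mixed partials for smooth f).
Similarly for dx ∧ dz and dy ∧ dz — all coefficients vanish. So d(df) = 0.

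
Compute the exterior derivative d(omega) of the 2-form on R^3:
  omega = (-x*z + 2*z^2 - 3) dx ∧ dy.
d(omega) = (-x + 4*z) dx ∧ dy ∧ dz

For a 2-form omega = sum_{i<j} g_{ij} dx_i ∧ dx_j, the exterior derivative is
  d(omega) = sum_{i<j} d(g_{ij}) ∧ dx_i ∧ dx_j = sum_{i<j, k} (∂g_{ij}/∂x_k) dx_k ∧ dx_i ∧ dx_j.
Expand each term, using dx_k ∧ dx_i ∧ dx_j = sgn(permutation) dx_{(a)} ∧ dx_{(b)} ∧ dx_{(c)} with (a < b < c) sorted:
  d(-x*z + 2*z^2 - 3) includes (∂/∂z)(-x*z + 2*z^2 - 3) dz = (-x + 4*z) dz, which multiplied by dx ∧ dy gives (-x + 4*z) dx ∧ dy ∧ dz
Collecting like 3-forms: d(omega) = (-x + 4*z) dx ∧ dy ∧ dz.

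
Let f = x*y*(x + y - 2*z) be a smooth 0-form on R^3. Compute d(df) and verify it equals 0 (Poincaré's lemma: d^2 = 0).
d(df) = 0

Step 1: df = sum_i (∂f/∂x_i) dx_i = (y*(2*x + y - 2*z)) dx + (x*(x + 2*y - 2*z)) dy + (-2*x*y) dz.
Step 2: Apply d again. Using the 1-form formula, the coefficient of dx ∧ dy in d(df) is ∂^2 f/∂x ∂y - ∂^2 f/∂y ∂x = (2*x + 2*y - 2*z) - (2*x + 2*y - 2*z) = 0 (equality of mixed partials for smooth f).
Similarly for dx ∧ dz and dy ∧ dz — all coefficients vanish. So d(df) = 0.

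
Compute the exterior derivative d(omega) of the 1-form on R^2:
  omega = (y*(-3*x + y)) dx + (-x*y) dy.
d(omega) = (3*x - 3*y) dx ∧ dy

For a 1-form omega = sum_i f_i dx_i, the exterior derivative is
  d(omega) = sum_{i < j} (∂f_j/∂x_i - ∂f_i/∂x_j) dx_i ∧ dx_j.
  coefficient of dx ∧ dy: ∂f_2/∂x - ∂f_1/∂y = ∂(-x*y)/∂x - ∂(y*(-3*x + y))/∂y = 3*x - 3*y
Assembling: d(omega) = (3*x - 3*y) dx ∧ dy.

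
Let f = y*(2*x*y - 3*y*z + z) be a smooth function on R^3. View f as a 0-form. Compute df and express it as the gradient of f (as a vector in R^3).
df = (2*y^2) dx + (4*x*y - 6*y*z + z) dy + (y*(1 - 3*y)) dz; grad f = (2*y^2, 4*x*y - 6*y*z + z, y*(1 - 3*y))

For a 0-form f, d f = (∂f/∂x) dx + (∂f/∂y) dy + (∂f/∂z) dz. The components of the vector representation are exactly the entries of grad f in Cartesian coordinates:
  ∂f/∂x = 2*y^2
  ∂f/∂y = 4*x*y - 6*y*z + z
  ∂f/∂z = y*(1 - 3*y).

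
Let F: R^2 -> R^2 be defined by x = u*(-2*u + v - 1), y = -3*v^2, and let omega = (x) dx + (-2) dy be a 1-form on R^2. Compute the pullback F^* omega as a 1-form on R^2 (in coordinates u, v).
F^* omega = (u*(8*u^2 - 6*u*v + 6*u + v^2 - 2*v + 1)) du + (-2*u^3 + u^2*v - u^2 + 12*v) dv

Using F^*(f dg) = (f ∘ F) d(g ∘ F), substitute each coordinate x_i by F_i(u, v) in f_i, and replace dx_i by d F_i = (∂F_i/∂u) du + (∂F_i/∂v) dv.
  For the x component: f_1(F) = u*(-2*u + v - 1); d F_1 = (-4*u + v - 1) du + (u) dv
  For the y component: f_2(F) = -2; d F_2 = (0) du + (-6*v) dv
Combining and collecting du, dv coefficients:
  coeff of du: u*(8*u^2 - 6*u*v + 6*u + v^2 - 2*v + 1)
  coeff of dv: -2*u^3 + u^2*v - u^2 + 12*v
F^* omega = (u*(8*u^2 - 6*u*v + 6*u + v^2 - 2*v + 1)) du + (-2*u^3 + u^2*v - u^2 + 12*v) dv.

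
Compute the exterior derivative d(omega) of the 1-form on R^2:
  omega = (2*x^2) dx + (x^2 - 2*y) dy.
d(omega) = (2*x) dx ∧ dy

For a 1-form omega = sum_i f_i dx_i, the exterior derivative is
  d(omega) = sum_{i < j} (∂f_j/∂x_i - ∂f_i/∂x_j) dx_i ∧ dx_j.
  coefficient of dx ∧ dy: ∂f_2/∂x - ∂f_1/∂y = ∂(x^2 - 2*y)/∂x - ∂(2*x^2)/∂y = 2*x
Assembling: d(omega) = (2*x) dx ∧ dy.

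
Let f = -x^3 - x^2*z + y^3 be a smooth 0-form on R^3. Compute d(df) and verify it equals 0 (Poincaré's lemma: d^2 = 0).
d(df) = 0

Step 1: df = sum_i (∂f/∂x_i) dx_i = (x*(-3*x - 2*z)) dx + (3*y^2) dy + (-x^2) dz.
Step 2: Apply d again. Using the 1-form formula, the coefficient of dx ∧ dy in d(df) is ∂^2 f/∂x ∂y - ∂^2 f/∂y ∂x = (0) - (0) = 0 (equality of mixed partials for smooth f).
Similarly for dx ∧ dz and dy ∧ dz — all coefficients vanish. So d(df) = 0.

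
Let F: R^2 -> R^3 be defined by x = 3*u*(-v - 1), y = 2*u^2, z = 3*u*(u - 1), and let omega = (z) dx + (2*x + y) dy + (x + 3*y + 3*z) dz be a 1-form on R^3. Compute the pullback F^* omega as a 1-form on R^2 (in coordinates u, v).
F^* omega = (u*(98*u^2 - 51*u*v - 150*u + 18*v + 45)) du + (9*u^2*(1 - u)) dv

Using F^*(f dg) = (f ∘ F) d(g ∘ F), substitute each coordinate x_i by F_i(u, v) in f_i, and replace dx_i by d F_i = (∂F_i/∂u) du + (∂F_i/∂v) dv.
  For the x component: f_1(F) = 3*u*(u - 1); d F_1 = (-3*v - 3) du + (-3*u) dv
  For the y component: f_2(F) = 2*u*(u - 3*v - 3); d F_2 = (4*u) du + (0) dv
  For the z component: f_3(F) = 3*u*(5*u - v - 4); d F_3 = (6*u - 3) du + (0) dv
Combining and collecting du, dv coefficients:
  coeff of du: u*(98*u^2 - 51*u*v - 150*u + 18*v + 45)
  coeff of dv: 9*u^2*(1 - u)
F^* omega = (u*(98*u^2 - 51*u*v - 150*u + 18*v + 45)) du + (9*u^2*(1 - u)) dv.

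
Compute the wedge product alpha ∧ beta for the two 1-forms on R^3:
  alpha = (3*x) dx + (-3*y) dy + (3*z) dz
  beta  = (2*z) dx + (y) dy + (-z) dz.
alpha ∧ beta = (3*y*(x + 2*z)) dx ∧ dy + (-3*z*(x + 2*z)) dx ∧ dz

Distribute the wedge, using dx_i ∧ dx_j = -dx_j ∧ dx_i and dx_i ∧ dx_i = 0. For each pair (i, j) with i < j, the coefficient of dx_i ∧ dx_j in alpha ∧ beta is (alpha_i * beta_j - alpha_j * beta_i). Collecting: alpha ∧ beta = (3*y*(x + 2*z)) dx ∧ dy + (-3*z*(x + 2*z)) dx ∧ dz.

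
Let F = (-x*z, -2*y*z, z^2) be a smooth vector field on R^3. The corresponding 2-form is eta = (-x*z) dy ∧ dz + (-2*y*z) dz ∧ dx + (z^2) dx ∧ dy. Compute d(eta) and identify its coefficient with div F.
d(eta) = (-z) dx ∧ dy ∧ dz; div F = -z

For a 2-form in R^3 of the form above, applying d gives a 3-form with coefficient ∂P/∂x + ∂Q/∂y + ∂R/∂z:
  ∂P/∂x = -z
  ∂Q/∂y = -2*z
  ∂R/∂z = 2*z
Sum = -z, which is exactly div F.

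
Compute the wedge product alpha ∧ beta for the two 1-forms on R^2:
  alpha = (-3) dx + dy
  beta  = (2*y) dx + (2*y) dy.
alpha ∧ beta = (-8*y) dx ∧ dy

Distribute the wedge, using dx_i ∧ dx_j = -dx_j ∧ dx_i and dx_i ∧ dx_i = 0. For each pair (i, j) with i < j, the coefficient of dx_i ∧ dx_j in alpha ∧ beta is (alpha_i * beta_j - alpha_j * beta_i). Collecting: alpha ∧ beta = (-8*y) dx ∧ dy.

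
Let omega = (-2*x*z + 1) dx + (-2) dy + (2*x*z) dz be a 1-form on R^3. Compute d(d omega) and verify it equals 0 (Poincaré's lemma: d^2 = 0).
d(d omega) = 0

Step 1: d omega = sum_{i<j} (∂f_j/∂x_i - ∂f_i/∂x_j) dx_i ∧ dx_j:
  coeff of dx ∧ dy: 0
  coeff of dx ∧ dz: 2*x + 2*z
  coeff of dy ∧ dz: 0
Step 2: Apply d again to each 2-form coefficient. The only possible 3-form in R^3 is dx ∧ dy ∧ dz, with coefficient
  ∂(coeff of dy∧dz)/∂x - ∂(coeff of dx∧dz)/∂y + ∂(coeff of dx∧dy)/∂z
  = ∂/∂x (0) - ∂/∂y (2*x + 2*z) + ∂/∂z (0).
Each of these terms simplifies to sums of mixed partials that cancel in pairs. The result is 0 (by equality of mixed partials for smooth functions — Schwarz / Clairaut).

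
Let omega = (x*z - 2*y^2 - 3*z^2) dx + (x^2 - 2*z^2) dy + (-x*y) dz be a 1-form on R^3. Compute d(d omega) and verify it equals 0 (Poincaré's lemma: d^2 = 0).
d(d omega) = 0

Step 1: d omega = sum_{i<j} (∂f_j/∂x_i - ∂f_i/∂x_j) dx_i ∧ dx_j:
  coeff of dx ∧ dy: 2*x + 4*y
  coeff of dx ∧ dz: -x - y + 6*z
  coeff of dy ∧ dz: -x + 4*z
Step 2: Apply d again to each 2-form coefficient. The only possible 3-form in R^3 is dx ∧ dy ∧ dz, with coefficient
  ∂(coeff of dy∧dz)/∂x - ∂(coeff of dx∧dz)/∂y + ∂(coeff of dx∧dy)/∂z
  = ∂/∂x (-x + 4*z) - ∂/∂y (-x - y + 6*z) + ∂/∂z (2*x + 4*y).
Each of these terms simplifies to sums of mixed partials that cancel in pairs. The result is 0 (by equality of mixed partials for smooth functions — Schwarz / Clairaut).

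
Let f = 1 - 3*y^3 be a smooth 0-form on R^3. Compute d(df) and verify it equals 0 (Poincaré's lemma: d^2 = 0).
d(df) = 0

Step 1: df = sum_i (∂f/∂x_i) dx_i = (0) dx + (-9*y^2) dy + (0) dz.
Step 2: Apply d again. Using the 1-form formula, the coefficient of dx ∧ dy in d(df) is ∂^2 f/∂x ∂y - ∂^2 f/∂y ∂x = (0) - (0) = 0 (equality of mixed partials for smooth f).
Similarly for dx ∧ dz and dy ∧ dz — all coefficients vanish. So d(df) = 0.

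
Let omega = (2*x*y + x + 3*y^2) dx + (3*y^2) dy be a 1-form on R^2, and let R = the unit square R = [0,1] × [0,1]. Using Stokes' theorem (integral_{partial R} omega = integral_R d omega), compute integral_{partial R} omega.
integral_(partial R) omega = -4

Stokes: integral_partial_R omega = integral_R d omega with d omega = (∂Q/∂x - ∂P/∂y) dx ∧ dy.
  ∂Q/∂x = 0
  ∂P/∂y = 2*x + 6*y
  integrand = ∂Q/∂x - ∂P/∂y = -2*x - 6*y.
Integrating over R: integral_0^1 integral_0^1 (-2*x - 6*y) dx dy = -4.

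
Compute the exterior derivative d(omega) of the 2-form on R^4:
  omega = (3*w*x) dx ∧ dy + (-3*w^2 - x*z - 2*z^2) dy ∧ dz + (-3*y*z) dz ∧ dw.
d(omega) = (3*x) dx ∧ dy ∧ dw + (-z) dx ∧ dy ∧ dz + (-6*w - 3*z) dy ∧ dz ∧ dw

For a 2-form omega = sum_{i<j} g_{ij} dx_i ∧ dx_j, the exterior derivative is
  d(omega) = sum_{i<j} d(g_{ij}) ∧ dx_i ∧ dx_j = sum_{i<j, k} (∂g_{ij}/∂x_k) dx_k ∧ dx_i ∧ dx_j.
Expand each term, using dx_k ∧ dx_i ∧ dx_j = sgn(permutation) dx_{(a)} ∧ dx_{(b)} ∧ dx_{(c)} with (a < b < c) sorted:
  d(3*w*x) includes (∂/∂w)(3*w*x) dw = (3*x) dw, which multiplied by dx ∧ dy gives (3*x) dx ∧ dy ∧ dw
  d(-3*w^2 - x*z - 2*z^2) includes (∂/∂x)(-3*w^2 - x*z - 2*z^2) dx = (-z) dx, which multiplied by dy ∧ dz gives (-z) dx ∧ dy ∧ dz
  d(-3*w^2 - x*z - 2*z^2) includes (∂/∂w)(-3*w^2 - x*z - 2*z^2) dw = (-6*w) dw, which multiplied by dy ∧ dz gives (-6*w) dy ∧ dz ∧ dw
  d(-3*y*z) includes (∂/∂y)(-3*y*z) dy = (-3*z) dy, which multiplied by dz ∧ dw gives (-3*z) dy ∧ dz ∧ dw
Collecting like 3-forms: d(omega) = (3*x) dx ∧ dy ∧ dw + (-z) dx ∧ dy ∧ dz + (-6*w - 3*z) dy ∧ dz ∧ dw.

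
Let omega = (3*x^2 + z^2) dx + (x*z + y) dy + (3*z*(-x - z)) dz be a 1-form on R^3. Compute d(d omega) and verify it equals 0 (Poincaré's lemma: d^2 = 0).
d(d omega) = 0

Step 1: d omega = sum_{i<j} (∂f_j/∂x_i - ∂f_i/∂x_j) dx_i ∧ dx_j:
  coeff of dx ∧ dy: z
  coeff of dx ∧ dz: -5*z
  coeff of dy ∧ dz: -x
Step 2: Apply d again to each 2-form coefficient. The only possible 3-form in R^3 is dx ∧ dy ∧ dz, with coefficient
  ∂(coeff of dy∧dz)/∂x - ∂(coeff of dx∧dz)/∂y + ∂(coeff of dx∧dy)/∂z
  = ∂/∂x (-x) - ∂/∂y (-5*z) + ∂/∂z (z).
Each of these terms simplifies to sums of mixed partials that cancel in pairs. The result is 0 (by equality of mixed partials for smooth functions — Schwarz / Clairaut).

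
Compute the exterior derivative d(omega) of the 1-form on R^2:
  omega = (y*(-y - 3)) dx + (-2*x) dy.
d(omega) = (2*y + 1) dx ∧ dy

For a 1-form omega = sum_i f_i dx_i, the exterior derivative is
  d(omega) = sum_{i < j} (∂f_j/∂x_i - ∂f_i/∂x_j) dx_i ∧ dx_j.
  coefficient of dx ∧ dy: ∂f_2/∂x - ∂f_1/∂y = ∂(-2*x)/∂x - ∂(y*(-y - 3))/∂y = 2*y + 1
Assembling: d(omega) = (2*y + 1) dx ∧ dy.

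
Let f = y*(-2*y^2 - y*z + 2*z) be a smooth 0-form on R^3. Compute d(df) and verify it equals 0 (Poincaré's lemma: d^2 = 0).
d(df) = 0

Step 1: df = sum_i (∂f/∂x_i) dx_i = (0) dx + (-6*y^2 - 2*y*z + 2*z) dy + (y*(2 - y)) dz.
Step 2: Apply d again. Using the 1-form formula, the coefficient of dx ∧ dy in d(df) is ∂^2 f/∂x ∂y - ∂^2 f/∂y ∂x = (0) - (0) = 0 (equality of mixed partials for smooth f).
Similarly for dx ∧ dz and dy ∧ dz — all coefficients vanish. So d(df) = 0.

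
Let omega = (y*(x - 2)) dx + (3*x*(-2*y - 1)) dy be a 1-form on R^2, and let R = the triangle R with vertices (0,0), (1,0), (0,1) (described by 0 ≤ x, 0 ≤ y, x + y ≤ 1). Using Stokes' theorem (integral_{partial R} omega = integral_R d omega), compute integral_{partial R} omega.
integral_(partial R) omega = -5/3

Stokes: integral_partial_R omega = integral_R d omega with d omega = (∂Q/∂x - ∂P/∂y) dx ∧ dy.
  ∂Q/∂x = -6*y - 3
  ∂P/∂y = x - 2
  integrand = ∂Q/∂x - ∂P/∂y = -x - 6*y - 1.
Integrating over R: integral_0^1 integral_0^{1-x} (-x - 6*y - 1) dy dx = -5/3.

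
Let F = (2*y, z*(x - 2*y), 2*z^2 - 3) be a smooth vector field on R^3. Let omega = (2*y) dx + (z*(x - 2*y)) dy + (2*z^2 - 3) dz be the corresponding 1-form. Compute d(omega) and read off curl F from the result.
d(omega) = (-x + 2*y) dy ∧ dz + (0) dz ∧ dx + (z - 2) dx ∧ dy; curl F = (-x + 2*y, 0, z - 2)

d omega = sum_{i<j} (∂f_j/∂x_i - ∂f_i/∂x_j) dx_i ∧ dx_j. Under the identification (dy ∧ dz, dz ∧ dx, dx ∧ dy) ↔ (e_x, e_y, e_z), the coefficients are exactly the components of curl F. Compute:
  ∂R/∂y - ∂Q/∂z = (0) - (x - 2*y) = -x + 2*y
  ∂P/∂z - ∂R/∂x = (0) - (0) = 0
  ∂Q/∂x - ∂P/∂y = (z) - (2) = z - 2.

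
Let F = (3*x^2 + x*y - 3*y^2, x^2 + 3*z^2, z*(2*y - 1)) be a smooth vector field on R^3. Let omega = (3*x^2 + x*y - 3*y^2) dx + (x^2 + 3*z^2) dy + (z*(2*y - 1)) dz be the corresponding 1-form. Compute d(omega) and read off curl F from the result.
d(omega) = (-4*z) dy ∧ dz + (0) dz ∧ dx + (x + 6*y) dx ∧ dy; curl F = (-4*z, 0, x + 6*y)

d omega = sum_{i<j} (∂f_j/∂x_i - ∂f_i/∂x_j) dx_i ∧ dx_j. Under the identification (dy ∧ dz, dz ∧ dx, dx ∧ dy) ↔ (e_x, e_y, e_z), the coefficients are exactly the components of curl F. Compute:
  ∂R/∂y - ∂Q/∂z = (2*z) - (6*z) = -4*z
  ∂P/∂z - ∂R/∂x = (0) - (0) = 0
  ∂Q/∂x - ∂P/∂y = (2*x) - (x - 6*y) = x + 6*y.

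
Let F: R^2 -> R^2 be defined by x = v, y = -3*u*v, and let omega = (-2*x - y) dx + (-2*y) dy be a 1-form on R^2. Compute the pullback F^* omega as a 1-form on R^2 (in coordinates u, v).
F^* omega = (-18*u*v^2) du + (v*(-18*u^2 + 3*u - 2)) dv

Using F^*(f dg) = (f ∘ F) d(g ∘ F), substitute each coordinate x_i by F_i(u, v) in f_i, and replace dx_i by d F_i = (∂F_i/∂u) du + (∂F_i/∂v) dv.
  For the x component: f_1(F) = v*(3*u - 2); d F_1 = (0) du + (1) dv
  For the y component: f_2(F) = 6*u*v; d F_2 = (-3*v) du + (-3*u) dv
Combining and collecting du, dv coefficients:
  coeff of du: -18*u*v^2
  coeff of dv: v*(-18*u^2 + 3*u - 2)
F^* omega = (-18*u*v^2) du + (v*(-18*u^2 + 3*u - 2)) dv.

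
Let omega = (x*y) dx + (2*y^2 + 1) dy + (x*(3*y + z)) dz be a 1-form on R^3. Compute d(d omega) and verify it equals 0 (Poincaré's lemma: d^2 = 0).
d(d omega) = 0

Step 1: d omega = sum_{i<j} (∂f_j/∂x_i - ∂f_i/∂x_j) dx_i ∧ dx_j:
  coeff of dx ∧ dy: -x
  coeff of dx ∧ dz: 3*y + z
  coeff of dy ∧ dz: 3*x
Step 2: Apply d again to each 2-form coefficient. The only possible 3-form in R^3 is dx ∧ dy ∧ dz, with coefficient
  ∂(coeff of dy∧dz)/∂x - ∂(coeff of dx∧dz)/∂y + ∂(coeff of dx∧dy)/∂z
  = ∂/∂x (3*x) - ∂/∂y (3*y + z) + ∂/∂z (-x).
Each of these terms simplifies to sums of mixed partials that cancel in pairs. The result is 0 (by equality of mixed partials for smooth functions — Schwarz / Clairaut).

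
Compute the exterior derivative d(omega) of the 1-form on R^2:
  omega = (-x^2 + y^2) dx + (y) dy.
d(omega) = (-2*y) dx ∧ dy

For a 1-form omega = sum_i f_i dx_i, the exterior derivative is
  d(omega) = sum_{i < j} (∂f_j/∂x_i - ∂f_i/∂x_j) dx_i ∧ dx_j.
  coefficient of dx ∧ dy: ∂f_2/∂x - ∂f_1/∂y = ∂(y)/∂x - ∂(-x^2 + y^2)/∂y = -2*y
Assembling: d(omega) = (-2*y) dx ∧ dy.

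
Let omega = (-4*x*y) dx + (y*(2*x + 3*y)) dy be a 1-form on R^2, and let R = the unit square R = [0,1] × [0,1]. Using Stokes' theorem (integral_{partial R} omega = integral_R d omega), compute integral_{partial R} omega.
integral_(partial R) omega = 3

Stokes: integral_partial_R omega = integral_R d omega with d omega = (∂Q/∂x - ∂P/∂y) dx ∧ dy.
  ∂Q/∂x = 2*y
  ∂P/∂y = -4*x
  integrand = ∂Q/∂x - ∂P/∂y = 4*x + 2*y.
Integrating over R: integral_0^1 integral_0^1 (4*x + 2*y) dx dy = 3.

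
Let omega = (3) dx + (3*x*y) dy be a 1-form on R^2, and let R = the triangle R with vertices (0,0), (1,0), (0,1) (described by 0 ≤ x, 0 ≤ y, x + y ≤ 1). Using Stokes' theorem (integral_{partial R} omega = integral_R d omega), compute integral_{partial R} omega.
integral_(partial R) omega = 1/2

Stokes: integral_partial_R omega = integral_R d omega with d omega = (∂Q/∂x - ∂P/∂y) dx ∧ dy.
  ∂Q/∂x = 3*y
  ∂P/∂y = 0
  integrand = ∂Q/∂x - ∂P/∂y = 3*y.
Integrating over R: integral_0^1 integral_0^{1-x} (3*y) dy dx = 1/2.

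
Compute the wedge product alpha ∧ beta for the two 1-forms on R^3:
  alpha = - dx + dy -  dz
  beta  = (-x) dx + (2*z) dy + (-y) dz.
alpha ∧ beta = (x - 2*z) dx ∧ dy + (-x + y) dx ∧ dz + (-y + 2*z) dy ∧ dz

Distribute the wedge, using dx_i ∧ dx_j = -dx_j ∧ dx_i and dx_i ∧ dx_i = 0. For each pair (i, j) with i < j, the coefficient of dx_i ∧ dx_j in alpha ∧ beta is (alpha_i * beta_j - alpha_j * beta_i). Collecting: alpha ∧ beta = (x - 2*z) dx ∧ dy + (-x + y) dx ∧ dz + (-y + 2*z) dy ∧ dz.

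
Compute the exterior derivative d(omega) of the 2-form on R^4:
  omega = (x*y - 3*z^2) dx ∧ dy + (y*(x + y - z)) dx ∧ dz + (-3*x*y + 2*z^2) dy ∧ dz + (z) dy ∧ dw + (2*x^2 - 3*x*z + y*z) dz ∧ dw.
d(omega) = (-x - 5*y - 5*z) dx ∧ dy ∧ dz + (z - 1) dy ∧ dz ∧ dw + (4*x - 3*z) dx ∧ dz ∧ dw

For a 2-form omega = sum_{i<j} g_{ij} dx_i ∧ dx_j, the exterior derivative is
  d(omega) = sum_{i<j} d(g_{ij}) ∧ dx_i ∧ dx_j = sum_{i<j, k} (∂g_{ij}/∂x_k) dx_k ∧ dx_i ∧ dx_j.
Expand each term, using dx_k ∧ dx_i ∧ dx_j = sgn(permutation) dx_{(a)} ∧ dx_{(b)} ∧ dx_{(c)} with (a < b < c) sorted:
  d(x*y - 3*z^2) includes (∂/∂z)(x*y - 3*z^2) dz = (-6*z) dz, which multiplied by dx ∧ dy gives (-6*z) dx ∧ dy ∧ dz
  d(y*(x + y - z)) includes (∂/∂y)(y*(x + y - z)) dy = (x + 2*y - z) dy, which multiplied by dx ∧ dz gives (-x - 2*y + z) dx ∧ dy ∧ dz
  d(-3*x*y + 2*z^2) includes (∂/∂x)(-3*x*y + 2*z^2) dx = (-3*y) dx, which multiplied by dy ∧ dz gives (-3*y) dx ∧ dy ∧ dz
  d(z) includes (∂/∂z)(z) dz = (1) dz, which multiplied by dy ∧ dw gives (-1) dy ∧ dz ∧ dw
  d(2*x^2 - 3*x*z + y*z) includes (∂/∂x)(2*x^2 - 3*x*z + y*z) dx = (4*x - 3*z) dx, which multiplied by dz ∧ dw gives (4*x - 3*z) dx ∧ dz ∧ dw
  d(2*x^2 - 3*x*z + y*z) includes (∂/∂y)(2*x^2 - 3*x*z + y*z) dy = (z) dy, which multiplied by dz ∧ dw gives (z) dy ∧ dz ∧ dw
Collecting like 3-forms: d(omega) = (-x - 5*y - 5*z) dx ∧ dy ∧ dz + (z - 1) dy ∧ dz ∧ dw + (4*x - 3*z) dx ∧ dz ∧ dw.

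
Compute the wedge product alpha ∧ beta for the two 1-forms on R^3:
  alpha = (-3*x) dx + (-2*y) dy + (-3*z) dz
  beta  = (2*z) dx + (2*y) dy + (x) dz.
alpha ∧ beta = (2*y*(-3*x + 2*z)) dx ∧ dy + (-3*x^2 + 6*z^2) dx ∧ dz + (2*y*(-x + 3*z)) dy ∧ dz

Distribute the wedge, using dx_i ∧ dx_j = -dx_j ∧ dx_i and dx_i ∧ dx_i = 0. For each pair (i, j) with i < j, the coefficient of dx_i ∧ dx_j in alpha ∧ beta is (alpha_i * beta_j - alpha_j * beta_i). Collecting: alpha ∧ beta = (2*y*(-3*x + 2*z)) dx ∧ dy + (-3*x^2 + 6*z^2) dx ∧ dz + (2*y*(-x + 3*z)) dy ∧ dz.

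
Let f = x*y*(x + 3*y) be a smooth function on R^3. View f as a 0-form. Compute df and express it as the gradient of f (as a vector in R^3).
df = (y*(2*x + 3*y)) dx + (x*(x + 6*y)) dy + (0) dz; grad f = (y*(2*x + 3*y), x*(x + 6*y), 0)

For a 0-form f, d f = (∂f/∂x) dx + (∂f/∂y) dy + (∂f/∂z) dz. The components of the vector representation are exactly the entries of grad f in Cartesian coordinates:
  ∂f/∂x = y*(2*x + 3*y)
  ∂f/∂y = x*(x + 6*y)
  ∂f/∂z = 0.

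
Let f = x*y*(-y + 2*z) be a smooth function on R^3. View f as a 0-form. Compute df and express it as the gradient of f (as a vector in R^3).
df = (y*(-y + 2*z)) dx + (2*x*(-y + z)) dy + (2*x*y) dz; grad f = (y*(-y + 2*z), 2*x*(-y + z), 2*x*y)

For a 0-form f, d f = (∂f/∂x) dx + (∂f/∂y) dy + (∂f/∂z) dz. The components of the vector representation are exactly the entries of grad f in Cartesian coordinates:
  ∂f/∂x = y*(-y + 2*z)
  ∂f/∂y = 2*x*(-y + z)
  ∂f/∂z = 2*x*y.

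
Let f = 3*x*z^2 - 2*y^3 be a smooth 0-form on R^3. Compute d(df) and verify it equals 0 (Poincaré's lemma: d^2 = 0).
d(df) = 0

Step 1: df = sum_i (∂f/∂x_i) dx_i = (3*z^2) dx + (-6*y^2) dy + (6*x*z) dz.
Step 2: Apply d again. Using the 1-form formula, the coefficient of dx ∧ dy in d(df) is ∂^2 f/∂x ∂y - ∂^2 f/∂y ∂x = (0) - (0) = 0 (equality of mixed partials for smooth f).
Similarly for dx ∧ dz and dy ∧ dz — all coefficients vanish. So d(df) = 0.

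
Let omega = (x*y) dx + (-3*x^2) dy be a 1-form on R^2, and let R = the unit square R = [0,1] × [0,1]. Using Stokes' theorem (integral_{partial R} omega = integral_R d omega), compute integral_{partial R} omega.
integral_(partial R) omega = -7/2

Stokes: integral_partial_R omega = integral_R d omega with d omega = (∂Q/∂x - ∂P/∂y) dx ∧ dy.
  ∂Q/∂x = -6*x
  ∂P/∂y = x
  integrand = ∂Q/∂x - ∂P/∂y = -7*x.
Integrating over R: integral_0^1 integral_0^1 (-7*x) dx dy = -7/2.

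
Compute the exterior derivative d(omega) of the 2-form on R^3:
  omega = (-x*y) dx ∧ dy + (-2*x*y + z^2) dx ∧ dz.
d(omega) = (2*x) dx ∧ dy ∧ dz

For a 2-form omega = sum_{i<j} g_{ij} dx_i ∧ dx_j, the exterior derivative is
  d(omega) = sum_{i<j} d(g_{ij}) ∧ dx_i ∧ dx_j = sum_{i<j, k} (∂g_{ij}/∂x_k) dx_k ∧ dx_i ∧ dx_j.
Expand each term, using dx_k ∧ dx_i ∧ dx_j = sgn(permutation) dx_{(a)} ∧ dx_{(b)} ∧ dx_{(c)} with (a < b < c) sorted:
  d(-2*x*y + z^2) includes (∂/∂y)(-2*x*y + z^2) dy = (-2*x) dy, which multiplied by dx ∧ dz gives (2*x) dx ∧ dy ∧ dz
Collecting like 3-forms: d(omega) = (2*x) dx ∧ dy ∧ dz.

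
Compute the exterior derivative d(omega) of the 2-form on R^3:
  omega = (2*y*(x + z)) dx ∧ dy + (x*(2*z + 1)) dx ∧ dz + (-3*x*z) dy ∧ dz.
d(omega) = (2*y - 3*z) dx ∧ dy ∧ dz

For a 2-form omega = sum_{i<j} g_{ij} dx_i ∧ dx_j, the exterior derivative is
  d(omega) = sum_{i<j} d(g_{ij}) ∧ dx_i ∧ dx_j = sum_{i<j, k} (∂g_{ij}/∂x_k) dx_k ∧ dx_i ∧ dx_j.
Expand each term, using dx_k ∧ dx_i ∧ dx_j = sgn(permutation) dx_{(a)} ∧ dx_{(b)} ∧ dx_{(c)} with (a < b < c) sorted:
  d(2*y*(x + z)) includes (∂/∂z)(2*y*(x + z)) dz = (2*y) dz, which multiplied by dx ∧ dy gives (2*y) dx ∧ dy ∧ dz
  d(-3*x*z) includes (∂/∂x)(-3*x*z) dx = (-3*z) dx, which multiplied by dy ∧ dz gives (-3*z) dx ∧ dy ∧ dz
Collecting like 3-forms: d(omega) = (2*y - 3*z) dx ∧ dy ∧ dz.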